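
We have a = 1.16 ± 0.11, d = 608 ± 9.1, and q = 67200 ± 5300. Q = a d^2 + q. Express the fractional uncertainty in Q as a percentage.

Let p = a·d^2 = 4.29e+05. δp/p = √((1·δa/a)² + (2·δd/d)²) = √(0.00899 + 0.000896) = 0.0994, so δp = 42600.
Q = p + q: δQ = √(δp² + δq²) = √(1.82e+09 + 2.81e+07) = 43000
Q = 4.96e+05, so δQ/Q = 43000/4.96e+05 = 0.0866.

8.66%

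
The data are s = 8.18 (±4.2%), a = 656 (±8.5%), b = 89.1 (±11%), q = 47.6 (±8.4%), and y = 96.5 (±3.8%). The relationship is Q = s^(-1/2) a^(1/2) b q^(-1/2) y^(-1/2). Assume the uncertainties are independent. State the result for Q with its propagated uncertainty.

11.8 ± 1.51

Products/powers → add relative errors in quadrature, weighted by exponent:
  (−½·δs/s)² = (-0.5×0.0420)² = 0.000441;  (½·δa/a)² = (0.5×0.0850)² = 0.00181;  (1·δb/b)² = (1×0.110)² = 0.0121;  (−½·δq/q)² = (-0.5×0.0840)² = 0.00176;  (−½·δy/y)² = (-0.5×0.0380)² = 0.000361
δQ/Q = √(0.0165) = 0.128
Q = 11.8, so δQ = 0.128 × 11.8 = 1.51.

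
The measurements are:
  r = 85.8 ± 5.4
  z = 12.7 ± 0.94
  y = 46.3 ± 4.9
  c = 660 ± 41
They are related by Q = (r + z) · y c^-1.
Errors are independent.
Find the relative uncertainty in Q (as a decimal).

Let u = r + z = 98.5. δu = √(δr² + δz²) = √(29.2 + 0.884) = 5.48, so δu/u = 0.0556.
Q is then a monomial in u, y, c:
δQ/Q = √((δu/u)² + (1·δy/y)² + (-1·δc/c)²) = √(0.00310 + 0.0112 + 0.00386) = 0.135

0.135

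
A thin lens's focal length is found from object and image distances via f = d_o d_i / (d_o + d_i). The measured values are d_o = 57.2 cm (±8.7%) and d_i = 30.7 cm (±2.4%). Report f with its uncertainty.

∂f/∂d_o = (d_i/(d_o+d_i))² = 0.122;  ∂f/∂d_i = (d_o/(d_o+d_i))² = 0.423
δf = √((∂f/∂d_o · δd_o)² + (∂f/∂d_i · δd_i)²) = √(0.368 + 0.0973) = 0.683 cm
f = 20.0 cm.

20.0 ± 0.683 cm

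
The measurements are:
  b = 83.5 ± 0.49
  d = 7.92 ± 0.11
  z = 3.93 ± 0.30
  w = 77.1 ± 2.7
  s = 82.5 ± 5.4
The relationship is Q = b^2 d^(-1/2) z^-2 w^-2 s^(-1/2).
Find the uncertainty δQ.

Products/powers → add relative errors in quadrature, weighted by exponent:
  (2·δb/b)² = (2×0.00587)² = 0.000138;  (−½·δd/d)² = (-0.5×0.0139)² = 4.82e-05;  (-2·δz/z)² = (-2×0.0763)² = 0.0233;  (-2·δw/w)² = (-2×0.0350)² = 0.00491;  (−½·δs/s)² = (-0.5×0.0655)² = 0.00107
δQ/Q = √(0.0295) = 0.172
Q = 0.00297, so δQ = 0.172 × 0.00297 = 0.000510.

0.000510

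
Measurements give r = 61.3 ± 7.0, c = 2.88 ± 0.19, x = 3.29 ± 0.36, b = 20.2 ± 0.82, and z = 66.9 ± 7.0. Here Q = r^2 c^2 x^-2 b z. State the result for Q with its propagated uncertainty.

Each factor contributes (exponent × relative error)² to (δQ/Q)²:
  (2·δr/r)² = (2×0.114)² = 0.0522;  (2·δc/c)² = (2×0.0660)² = 0.0174;  (-2·δx/x)² = (-2×0.109)² = 0.0479;  (1·δb/b)² = (1×0.0406)² = 0.00165;  (1·δz/z)² = (1×0.105)² = 0.0109
δQ/Q = √(0.130) = 0.361
Q = 3.89e+06, so δQ = 0.361 × 3.89e+06 = 1.4e+06.

(3.89 ± 1.40) × 10^6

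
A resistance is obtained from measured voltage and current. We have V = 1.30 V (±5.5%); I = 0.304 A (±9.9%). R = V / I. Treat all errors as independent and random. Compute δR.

0.484 Ω

Each factor contributes (exponent × relative error)² to (δR/R)²:
  (1·δV/V)² = (1×0.0550)² = 0.00303;  (-1·δI/I)² = (-1×0.0990)² = 0.00980
δR/R = √(0.0128) = 0.113
R = 4.28 Ω, so δR = 0.113 × 4.28 = 0.484 Ω.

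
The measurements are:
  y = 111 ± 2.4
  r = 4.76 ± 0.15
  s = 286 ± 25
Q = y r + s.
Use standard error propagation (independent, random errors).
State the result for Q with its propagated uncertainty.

Let p = y·r = 528. δp/p = √((1·δy/y)² + (1·δr/r)²) = √(0.000467 + 0.000993) = 0.0382, so δp = 20.2.
Q = p + s: δQ = √(δp² + δs²) = √(408 + 625) = 32.1
Q = 814.

814 ± 32.1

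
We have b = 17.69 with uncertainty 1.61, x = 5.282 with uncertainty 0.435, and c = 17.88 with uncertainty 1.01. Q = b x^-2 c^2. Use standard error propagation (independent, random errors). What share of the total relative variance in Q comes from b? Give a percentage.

(δQ/Q)² = (1·δb/b)² + (-2·δx/x)² + (2·δc/c)²
  b term: (1×0.0910)² = 0.00828
  x term: (-2×0.0824)² = 0.0271
  c term: (2×0.0565)² = 0.0128
Total = 0.0482. Share from b = 0.00828/0.0482 = 0.172.

17.2%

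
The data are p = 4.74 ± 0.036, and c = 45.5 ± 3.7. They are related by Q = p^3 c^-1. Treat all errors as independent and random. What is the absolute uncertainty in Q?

Q is a product of powers, so relative uncertainties combine in quadrature:
  (3·δp/p)² = (3×0.00759)² = 0.000519;  (-1·δc/c)² = (-1×0.0813)² = 0.00661
δQ/Q = √(0.00713) = 0.0845
Q = 2.34, so δQ = 0.0845 × 2.34 = 0.198.

0.198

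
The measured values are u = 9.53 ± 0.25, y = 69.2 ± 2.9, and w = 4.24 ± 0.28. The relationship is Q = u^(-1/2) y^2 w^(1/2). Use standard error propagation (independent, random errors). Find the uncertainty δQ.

291

Each factor contributes (exponent × relative error)² to (δQ/Q)²:
  (−½·δu/u)² = (-0.5×0.0262)² = 0.000172;  (2·δy/y)² = (2×0.0419)² = 0.00702;  (½·δw/w)² = (0.5×0.0660)² = 0.00109
δQ/Q = √(0.00829) = 0.0910
Q = 3190, so δQ = 0.0910 × 3190 = 291.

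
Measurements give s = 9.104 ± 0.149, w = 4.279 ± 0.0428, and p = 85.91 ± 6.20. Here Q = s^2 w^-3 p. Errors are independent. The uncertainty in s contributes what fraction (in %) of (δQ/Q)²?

14.9%

(δQ/Q)² = (2·δs/s)² + (-3·δw/w)² + (1·δp/p)²
  s term: (2×0.0164)² = 0.00107
  w term: (-3×0.0100)² = 0.000900
  p term: (1×0.0722)² = 0.00521
Total = 0.00718. Share from s = 0.00107/0.00718 = 0.149.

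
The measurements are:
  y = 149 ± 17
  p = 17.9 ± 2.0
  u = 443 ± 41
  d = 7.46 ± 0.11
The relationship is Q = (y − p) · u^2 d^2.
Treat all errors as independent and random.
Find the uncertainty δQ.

3.27e+08

Let w = y − p = 131. δw = √(δy² + δp²) = √(289 + 4.00) = 17.1, so δw/w = 0.131.
Q is then a monomial in w, u, d:
δQ/Q = √((δw/w)² + (2·δu/u)² + (2·δd/d)²) = √(0.0170 + 0.0343 + 0.000870) = 0.228
Q = 1.43e+09, so δQ = 0.228 × 1.43e+09 = 3.27e+08.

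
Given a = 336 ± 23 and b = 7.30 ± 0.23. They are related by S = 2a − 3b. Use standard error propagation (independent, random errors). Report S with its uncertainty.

650 ± 46.0

For a sum/difference, combine absolute errors in quadrature:
  (2·δa)² = 2120;  (3·δb)² = 0.476
δS = √(2120) = 46.0
S = 650.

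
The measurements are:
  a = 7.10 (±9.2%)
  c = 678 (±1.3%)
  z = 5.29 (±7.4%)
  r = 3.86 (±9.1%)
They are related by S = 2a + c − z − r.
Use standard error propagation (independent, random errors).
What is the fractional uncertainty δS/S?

Absolute uncertainties add in quadrature for a linear combination:
  (2·δa)² = 1.71;  (δc)² = 77.7;  (δz)² = 0.153;  (δr)² = 0.123
δS = √(79.7) = 8.93
S = 683, so δS/S = 8.93/683 = 0.0131.

0.0131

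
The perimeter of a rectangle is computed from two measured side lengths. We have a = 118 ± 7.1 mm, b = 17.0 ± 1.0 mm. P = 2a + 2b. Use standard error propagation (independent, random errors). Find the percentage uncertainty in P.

5.31%

Sums and differences: (δP)² = Σ (cᵢ δxᵢ)².
  (2·δa)² = 202;  (2·δb)² = 4.00
δP = √(206) = 14.3 mm
P = 270 mm, so δP/P = 14.3/270 = 0.0531.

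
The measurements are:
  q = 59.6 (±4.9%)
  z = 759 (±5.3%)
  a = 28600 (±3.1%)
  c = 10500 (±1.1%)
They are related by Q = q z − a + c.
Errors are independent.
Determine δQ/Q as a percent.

12.5%

Let p = q·z = 45200. δp/p = √((1·δq/q)² + (1·δz/z)²) = √(0.00240 + 0.00281) = 0.0722, so δp = 3270.
Q = p − a + c: δQ = √(δp² + δa² + δc²) = √(1.07e+07 + 7.86e+05 + 13300) = 3390
Q = 27100, so δQ/Q = 3390/27100 = 0.125.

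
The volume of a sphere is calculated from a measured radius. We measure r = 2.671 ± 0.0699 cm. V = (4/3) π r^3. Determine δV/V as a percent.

7.85%

Each factor contributes (exponent × relative error)² to (δV/V)²:
  (3·δr/r)² = (3×0.0262)² = 0.00616
δV/V = √(0.00616) = 0.0785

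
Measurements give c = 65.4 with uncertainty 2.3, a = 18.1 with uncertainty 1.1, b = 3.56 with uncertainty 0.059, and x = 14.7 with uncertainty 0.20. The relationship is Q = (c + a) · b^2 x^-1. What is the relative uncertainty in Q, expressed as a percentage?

Let u = c + a = 83.5. δu = √(δc² + δa²) = √(5.29 + 1.21) = 2.55, so δu/u = 0.0305.
Q is then a monomial in u, b, x:
δQ/Q = √((δu/u)² + (2·δb/b)² + (-1·δx/x)²) = √(0.000932 + 0.00110 + 0.000185) = 0.0471

4.71%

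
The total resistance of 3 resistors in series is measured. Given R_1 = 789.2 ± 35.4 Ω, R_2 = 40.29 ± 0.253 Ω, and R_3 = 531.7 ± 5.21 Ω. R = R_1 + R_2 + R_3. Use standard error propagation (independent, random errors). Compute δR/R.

0.0263

Absolute uncertainties add in quadrature for a linear combination:
  (δR_1)² = 1250;  (δR_2)² = 0.0640;  (δR_3)² = 27.1
δR = √(1280) = 35.8 Ω
R = 1361 Ω, so δR/R = 35.8/1361 = 0.0263.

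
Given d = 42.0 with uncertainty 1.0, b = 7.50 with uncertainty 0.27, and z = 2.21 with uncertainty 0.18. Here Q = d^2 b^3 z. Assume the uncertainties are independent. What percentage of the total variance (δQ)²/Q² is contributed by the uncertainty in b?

56.7%

(δQ/Q)² = (2·δd/d)² + (3·δb/b)² + (1·δz/z)²
  d term: (2×0.0238)² = 0.00227
  b term: (3×0.0360)² = 0.0117
  z term: (1×0.0814)² = 0.00663
Total = 0.0206. Share from b = 0.0117/0.0206 = 0.567.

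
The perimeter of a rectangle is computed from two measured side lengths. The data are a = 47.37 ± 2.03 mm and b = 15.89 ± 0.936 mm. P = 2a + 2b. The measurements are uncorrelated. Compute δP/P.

0.0353

P is a linear combination, so absolute uncertainties add in quadrature:
  (2·δa)² = 16.5;  (2·δb)² = 3.50
δP = √(20.0) = 4.47 mm
P = 126.5 mm, so δP/P = 4.47/126.5 = 0.0353.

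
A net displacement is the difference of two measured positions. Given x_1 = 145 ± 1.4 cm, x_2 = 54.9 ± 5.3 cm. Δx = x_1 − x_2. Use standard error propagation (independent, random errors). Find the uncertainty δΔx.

For a sum/difference, combine absolute errors in quadrature:
  (δx_1)² = 1.96;  (δx_2)² = 28.1
δΔx = √(30.1) = 5.48 cm

5.48 cm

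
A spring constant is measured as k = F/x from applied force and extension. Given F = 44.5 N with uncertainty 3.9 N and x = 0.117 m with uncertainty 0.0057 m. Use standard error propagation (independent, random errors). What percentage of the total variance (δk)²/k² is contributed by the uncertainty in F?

(δk/k)² = (1·δF/F)² + (-1·δx/x)²
  F term: (1×0.0876)² = 0.00768
  x term: (-1×0.0487)² = 0.00237
Total = 0.0101. Share from F = 0.00768/0.0101 = 0.764.

76.4%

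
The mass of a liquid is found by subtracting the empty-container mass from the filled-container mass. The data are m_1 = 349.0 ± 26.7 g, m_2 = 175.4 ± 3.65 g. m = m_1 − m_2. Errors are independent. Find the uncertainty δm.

Absolute uncertainties add in quadrature for a linear combination:
  (δm_1)² = 713;  (δm_2)² = 13.3
δm = √(726) = 26.9 g

26.9 g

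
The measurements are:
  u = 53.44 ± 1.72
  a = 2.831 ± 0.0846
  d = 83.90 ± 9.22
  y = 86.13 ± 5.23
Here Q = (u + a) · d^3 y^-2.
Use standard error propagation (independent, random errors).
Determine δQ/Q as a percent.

35.3%

Let w = u + a = 56.27. δw = √(δu² + δa²) = √(2.96 + 0.00716) = 1.72, so δw/w = 0.0306.
Q is then a monomial in w, d, y:
δQ/Q = √((δw/w)² + (3·δd/d)² + (-2·δy/y)²) = √(0.000937 + 0.109 + 0.0147) = 0.353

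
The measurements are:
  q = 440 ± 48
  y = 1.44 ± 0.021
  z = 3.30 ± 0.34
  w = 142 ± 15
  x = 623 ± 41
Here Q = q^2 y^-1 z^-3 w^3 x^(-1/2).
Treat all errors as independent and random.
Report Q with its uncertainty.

Relative error in a monomial: (δQ/Q)² = Σ (nᵢ · δxᵢ/xᵢ)².
  (2·δq/q)² = (2×0.109)² = 0.0476;  (-1·δy/y)² = (-1×0.0146)² = 0.000213;  (-3·δz/z)² = (-3×0.103)² = 0.0955;  (3·δw/w)² = (3×0.106)² = 0.100;  (−½·δx/x)² = (-0.5×0.0658)² = 0.00108
δQ/Q = √(0.245) = 0.495
Q = 4.29e+08, so δQ = 0.495 × 4.29e+08 = 2.12e+08.

(4.29 ± 2.12) × 10^8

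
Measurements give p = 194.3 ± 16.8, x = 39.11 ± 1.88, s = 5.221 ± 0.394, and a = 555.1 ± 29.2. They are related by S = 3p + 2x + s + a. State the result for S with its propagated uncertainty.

Absolute uncertainties add in quadrature for a linear combination:
  (3·δp)² = 2540;  (2·δx)² = 14.1;  (δs)² = 0.155;  (δa)² = 853
δS = √(3410) = 58.4
S = 1221.

1221 ± 58.4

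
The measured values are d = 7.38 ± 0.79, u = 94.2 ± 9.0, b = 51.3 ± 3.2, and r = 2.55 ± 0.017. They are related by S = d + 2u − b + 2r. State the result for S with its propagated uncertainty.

150 ± 18.3

For a sum/difference, combine absolute errors in quadrature:
  (δd)² = 0.624;  (2·δu)² = 324;  (δb)² = 10.2;  (2·δr)² = 0.00116
δS = √(335) = 18.3
S = 150.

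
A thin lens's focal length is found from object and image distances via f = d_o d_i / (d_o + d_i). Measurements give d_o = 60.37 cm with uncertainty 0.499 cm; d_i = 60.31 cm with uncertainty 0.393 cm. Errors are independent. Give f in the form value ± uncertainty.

∂f/∂d_o = (d_i/(d_o+d_i))² = 0.250;  ∂f/∂d_i = (d_o/(d_o+d_i))² = 0.250
δf = √((∂f/∂d_o · δd_o)² + (∂f/∂d_i · δd_i)²) = √(0.0155 + 0.00967) = 0.159 cm
f = 30.17 cm.

30.17 ± 0.159 cm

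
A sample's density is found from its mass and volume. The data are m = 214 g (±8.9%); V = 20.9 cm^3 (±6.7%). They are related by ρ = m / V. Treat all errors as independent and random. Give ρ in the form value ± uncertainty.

Products/powers → add relative errors in quadrature, weighted by exponent:
  (1·δm/m)² = (1×0.0890)² = 0.00792;  (-1·δV/V)² = (-1×0.0670)² = 0.00449
δρ/ρ = √(0.0124) = 0.111
ρ = 10.2 g/cm^3, so δρ = 0.111 × 10.2 = 1.14 g/cm^3.

10.2 ± 1.14 g/cm^3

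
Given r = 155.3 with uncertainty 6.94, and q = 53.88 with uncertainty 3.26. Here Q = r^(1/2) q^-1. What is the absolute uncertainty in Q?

0.0149

Q is a product of powers, so relative uncertainties combine in quadrature:
  (½·δr/r)² = (0.5×0.0447)² = 0.000499;  (-1·δq/q)² = (-1×0.0605)² = 0.00366
δQ/Q = √(0.00416) = 0.0645
Q = 0.2313, so δQ = 0.0645 × 0.2313 = 0.0149.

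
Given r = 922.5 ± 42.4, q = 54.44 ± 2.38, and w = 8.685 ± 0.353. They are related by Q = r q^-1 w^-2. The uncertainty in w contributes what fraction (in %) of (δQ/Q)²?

62.2%

(δQ/Q)² = (1·δr/r)² + (-1·δq/q)² + (-2·δw/w)²
  r term: (1×0.0460)² = 0.00211
  q term: (-1×0.0437)² = 0.00191
  w term: (-2×0.0406)² = 0.00661
Total = 0.0106. Share from w = 0.00661/0.0106 = 0.622.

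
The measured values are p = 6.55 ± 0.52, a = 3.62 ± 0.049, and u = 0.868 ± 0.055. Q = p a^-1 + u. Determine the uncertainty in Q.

0.156

Let w = p·a^-1 = 1.81. δw/w = √((1·δp/p)² + (-1·δa/a)²) = √(0.00630 + 0.000183) = 0.0805, so δw = 0.146.
Q = w + u: δQ = √(δw² + δu²) = √(0.0212 + 0.00302) = 0.156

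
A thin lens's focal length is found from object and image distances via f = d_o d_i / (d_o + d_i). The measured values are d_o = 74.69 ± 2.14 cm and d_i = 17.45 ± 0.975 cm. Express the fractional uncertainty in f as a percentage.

4.56%

∂f/∂d_o = (d_i/(d_o+d_i))² = 0.0359;  ∂f/∂d_i = (d_o/(d_o+d_i))² = 0.657
δf = √((∂f/∂d_o · δd_o)² + (∂f/∂d_i · δd_i)²) = √(0.00589 + 0.410) = 0.645 cm
f = 14.15 cm, so δf/f = 0.645/14.15 = 0.0456.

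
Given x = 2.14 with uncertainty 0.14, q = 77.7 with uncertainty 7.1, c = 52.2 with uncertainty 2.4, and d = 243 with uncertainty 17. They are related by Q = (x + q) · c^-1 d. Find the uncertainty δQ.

45.4

Let u = x + q = 79.8. δu = √(δx² + δq²) = √(0.0196 + 50.4) = 7.10, so δu/u = 0.0889.
Q is then a monomial in u, c, d:
δQ/Q = √((δu/u)² + (-1·δc/c)² + (1·δd/d)²) = √(0.00791 + 0.00211 + 0.00489) = 0.122
Q = 372, so δQ = 0.122 × 372 = 45.4.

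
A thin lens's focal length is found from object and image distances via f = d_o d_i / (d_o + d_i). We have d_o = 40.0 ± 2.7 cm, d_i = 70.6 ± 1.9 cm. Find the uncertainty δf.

1.13 cm

∂f/∂d_o = (d_i/(d_o+d_i))² = 0.407;  ∂f/∂d_i = (d_o/(d_o+d_i))² = 0.131
δf = √((∂f/∂d_o · δd_o)² + (∂f/∂d_i · δd_i)²) = √(1.21 + 0.0618) = 1.13 cm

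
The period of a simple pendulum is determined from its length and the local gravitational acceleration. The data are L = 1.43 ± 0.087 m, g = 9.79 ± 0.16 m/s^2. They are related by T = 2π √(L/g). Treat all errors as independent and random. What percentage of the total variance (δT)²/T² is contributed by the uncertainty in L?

93.3%

(δT/T)² = (½·δL/L)² + (−½·δg/g)²
  L term: (0.5×0.0608)² = 0.000925
  g term: (-0.5×0.0163)² = 6.68e-05
Total = 0.000992. Share from L = 0.000925/0.000992 = 0.933.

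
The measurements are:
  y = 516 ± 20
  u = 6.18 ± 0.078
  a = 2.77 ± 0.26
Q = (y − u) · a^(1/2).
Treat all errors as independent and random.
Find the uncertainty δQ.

Let w = y − u = 510. δw = √(δy² + δu²) = √(400 + 0.00608) = 20.0, so δw/w = 0.0392.
Q is then a monomial in w, a:
δQ/Q = √((δw/w)² + (½·δa/a)²) = √(0.00154 + 0.00220) = 0.0612
Q = 849, so δQ = 0.0612 × 849 = 51.9.

51.9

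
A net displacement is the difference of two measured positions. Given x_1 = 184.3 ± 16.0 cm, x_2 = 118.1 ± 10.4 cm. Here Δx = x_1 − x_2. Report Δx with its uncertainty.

66.20 ± 19.1 cm

Δx is a linear combination, so absolute uncertainties add in quadrature:
  (δx_1)² = 256;  (δx_2)² = 108
δΔx = √(364) = 19.1 cm
Δx = 66.20 cm.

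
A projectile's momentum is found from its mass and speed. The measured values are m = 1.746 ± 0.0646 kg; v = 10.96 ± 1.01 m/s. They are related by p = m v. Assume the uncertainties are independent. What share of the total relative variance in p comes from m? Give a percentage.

(δp/p)² = (1·δm/m)² + (1·δv/v)²
  m term: (1×0.0370)² = 0.00137
  v term: (1×0.0922)² = 0.00849
Total = 0.00986. Share from m = 0.00137/0.00986 = 0.139.

13.9%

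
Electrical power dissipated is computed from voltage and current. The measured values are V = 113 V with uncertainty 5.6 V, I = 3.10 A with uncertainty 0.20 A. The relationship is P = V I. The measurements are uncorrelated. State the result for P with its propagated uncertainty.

Each factor contributes (exponent × relative error)² to (δP/P)²:
  (1·δV/V)² = (1×0.0496)² = 0.00246;  (1·δI/I)² = (1×0.0645)² = 0.00416
δP/P = √(0.00662) = 0.0814
P = 350 W, so δP = 0.0814 × 350 = 28.5 W.

350 ± 28.5 W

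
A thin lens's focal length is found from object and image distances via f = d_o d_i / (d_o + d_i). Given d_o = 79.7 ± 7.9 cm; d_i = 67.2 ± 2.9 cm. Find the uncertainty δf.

∂f/∂d_o = (d_i/(d_o+d_i))² = 0.209;  ∂f/∂d_i = (d_o/(d_o+d_i))² = 0.294
δf = √((∂f/∂d_o · δd_o)² + (∂f/∂d_i · δd_i)²) = √(2.73 + 0.729) = 1.86 cm

1.86 cm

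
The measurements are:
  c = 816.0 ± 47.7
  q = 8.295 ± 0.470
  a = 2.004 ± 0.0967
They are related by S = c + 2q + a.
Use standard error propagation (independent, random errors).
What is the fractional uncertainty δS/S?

0.0572

Sums and differences: (δS)² = Σ (cᵢ δxᵢ)².
  (δc)² = 2280;  (2·δq)² = 0.884;  (δa)² = 0.00935
δS = √(2280) = 47.7
S = 834.6, so δS/S = 47.7/834.6 = 0.0572.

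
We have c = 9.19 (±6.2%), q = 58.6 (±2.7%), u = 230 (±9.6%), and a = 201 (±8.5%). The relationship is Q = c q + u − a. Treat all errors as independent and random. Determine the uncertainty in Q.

45.9

Let p = c·q = 539. δp/p = √((1·δc/c)² + (1·δq/q)²) = √(0.00384 + 0.000729) = 0.0676, so δp = 36.4.
Q = p + u − a: δQ = √(δp² + δu² + δa²) = √(1330 + 488 + 292) = 45.9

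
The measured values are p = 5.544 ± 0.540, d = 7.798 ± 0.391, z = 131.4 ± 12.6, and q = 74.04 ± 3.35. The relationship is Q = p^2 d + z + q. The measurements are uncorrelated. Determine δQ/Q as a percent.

11.2%

Let w = p^2·d = 239.7. δw/w = √((2·δp/p)² + (1·δd/d)²) = √(0.0379 + 0.00251) = 0.201, so δw = 48.2.
Q = w + z + q: δQ = √(δw² + δz² + δq²) = √(2320 + 159 + 11.2) = 49.9
Q = 445.1, so δQ/Q = 49.9/445.1 = 0.112.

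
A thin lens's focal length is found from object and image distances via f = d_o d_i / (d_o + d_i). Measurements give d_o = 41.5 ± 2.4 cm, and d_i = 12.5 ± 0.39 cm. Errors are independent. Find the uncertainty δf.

0.264 cm

∂f/∂d_o = (d_i/(d_o+d_i))² = 0.0536;  ∂f/∂d_i = (d_o/(d_o+d_i))² = 0.591
δf = √((∂f/∂d_o · δd_o)² + (∂f/∂d_i · δd_i)²) = √(0.0165 + 0.0531) = 0.264 cm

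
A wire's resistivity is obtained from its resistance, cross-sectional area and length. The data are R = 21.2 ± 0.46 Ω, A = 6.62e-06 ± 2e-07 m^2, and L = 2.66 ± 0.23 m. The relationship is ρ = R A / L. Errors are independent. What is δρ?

4.97e-06 Ω·m

Relative error in a monomial: (δρ/ρ)² = Σ (nᵢ · δxᵢ/xᵢ)².
  (1·δR/R)² = (1×0.0217)² = 0.000471;  (1·δA/A)² = (1×0.0302)² = 0.000913;  (-1·δL/L)² = (-1×0.0865)² = 0.00748
δρ/ρ = √(0.00886) = 0.0941
ρ = 5.28e-05 Ω·m, so δρ = 0.0941 × 5.28e-05 = 4.97e-06 Ω·m.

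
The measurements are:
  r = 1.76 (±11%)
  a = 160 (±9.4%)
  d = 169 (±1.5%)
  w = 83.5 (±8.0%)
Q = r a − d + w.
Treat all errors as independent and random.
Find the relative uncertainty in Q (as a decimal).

0.211

Let p = r·a = 282. δp/p = √((1·δr/r)² + (1·δa/a)²) = √(0.0121 + 0.00884) = 0.145, so δp = 40.7.
Q = p − d + w: δQ = √(δp² + δd² + δw²) = √(1660 + 6.43 + 44.6) = 41.4
Q = 196, so δQ/Q = 41.4/196 = 0.211.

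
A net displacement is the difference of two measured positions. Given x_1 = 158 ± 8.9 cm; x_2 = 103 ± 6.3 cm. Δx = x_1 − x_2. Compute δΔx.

For a sum/difference, combine absolute errors in quadrature:
  (δx_1)² = 79.2;  (δx_2)² = 39.7
δΔx = √(119) = 10.9 cm

10.9 cm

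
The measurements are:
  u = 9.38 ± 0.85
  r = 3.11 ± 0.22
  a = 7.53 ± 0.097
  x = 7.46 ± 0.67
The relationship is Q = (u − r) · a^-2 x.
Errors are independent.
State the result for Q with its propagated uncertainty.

Let w = u − r = 6.27. δw = √(δu² + δr²) = √(0.722 + 0.0484) = 0.878, so δw/w = 0.140.
Q is then a monomial in w, a, x:
δQ/Q = √((δw/w)² + (-2·δa/a)² + (1·δx/x)²) = √(0.0196 + 0.000664 + 0.00807) = 0.168
Q = 0.825, so δQ = 0.168 × 0.825 = 0.139.

0.825 ± 0.139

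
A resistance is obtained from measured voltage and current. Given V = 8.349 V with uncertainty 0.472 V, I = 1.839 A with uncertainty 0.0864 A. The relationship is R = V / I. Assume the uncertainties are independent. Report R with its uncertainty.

Since R is a product/quotient, work with relative uncertainties:
  (1·δV/V)² = (1×0.0565)² = 0.00320;  (-1·δI/I)² = (-1×0.0470)² = 0.00221
δR/R = √(0.00540) = 0.0735
R = 4.540 Ω, so δR = 0.0735 × 4.540 = 0.334 Ω.

4.540 ± 0.334 Ω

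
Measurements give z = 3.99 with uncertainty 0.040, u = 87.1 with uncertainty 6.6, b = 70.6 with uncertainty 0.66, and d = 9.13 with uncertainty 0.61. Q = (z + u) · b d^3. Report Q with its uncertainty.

Let w = z + u = 91.1. δw = √(δz² + δu²) = √(0.00160 + 43.6) = 6.60, so δw/w = 0.0725.
Q is then a monomial in w, b, d:
δQ/Q = √((δw/w)² + (1·δb/b)² + (3·δd/d)²) = √(0.00525 + 8.74e-05 + 0.0402) = 0.213
Q = 4.89e+06, so δQ = 0.213 × 4.89e+06 = 1.04e+06.

(4.89 ± 1.04) × 10^6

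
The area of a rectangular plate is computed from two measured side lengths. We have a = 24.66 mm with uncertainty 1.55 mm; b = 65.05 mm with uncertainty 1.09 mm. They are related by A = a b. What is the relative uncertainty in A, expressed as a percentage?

6.51%

For a monomial A ∝ a, b, fractional errors add in quadrature:
  (1·δa/a)² = (1×0.0629)² = 0.00395;  (1·δb/b)² = (1×0.0168)² = 0.000281
δA/A = √(0.00423) = 0.0651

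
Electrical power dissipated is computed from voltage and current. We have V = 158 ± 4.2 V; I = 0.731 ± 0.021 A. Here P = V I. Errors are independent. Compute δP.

4.52 W

Products/powers → add relative errors in quadrature, weighted by exponent:
  (1·δV/V)² = (1×0.0266)² = 0.000707;  (1·δI/I)² = (1×0.0287)² = 0.000825
δP/P = √(0.00153) = 0.0391
P = 115 W, so δP = 0.0391 × 115 = 4.52 W.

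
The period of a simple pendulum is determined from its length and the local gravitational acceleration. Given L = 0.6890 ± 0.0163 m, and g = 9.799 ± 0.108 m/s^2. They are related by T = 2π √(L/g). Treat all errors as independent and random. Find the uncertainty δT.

T is a product of powers, so relative uncertainties combine in quadrature:
  (½·δL/L)² = (0.5×0.0237)² = 0.000140;  (−½·δg/g)² = (-0.5×0.0110)² = 3.04e-05
δT/T = √(0.000170) = 0.0130
T = 1.666 s, so δT = 0.0130 × 1.666 = 0.0217 s.

0.0217 s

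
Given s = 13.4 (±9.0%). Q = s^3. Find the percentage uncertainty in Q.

Q ∝ s^3, so δQ/Q = |3| · δs/s = 3 × 0.0900 = 0.270.

27.0%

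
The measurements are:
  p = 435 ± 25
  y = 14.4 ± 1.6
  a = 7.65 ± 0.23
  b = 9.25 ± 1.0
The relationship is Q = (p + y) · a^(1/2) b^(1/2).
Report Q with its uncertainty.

3780 ± 299

Let u = p + y = 449. δu = √(δp² + δy²) = √(625 + 2.56) = 25.1, so δu/u = 0.0557.
Q is then a monomial in u, a, b:
δQ/Q = √((δu/u)² + (½·δa/a)² + (½·δb/b)²) = √(0.00311 + 0.000226 + 0.00292) = 0.0791
Q = 3780, so δQ = 0.0791 × 3780 = 299.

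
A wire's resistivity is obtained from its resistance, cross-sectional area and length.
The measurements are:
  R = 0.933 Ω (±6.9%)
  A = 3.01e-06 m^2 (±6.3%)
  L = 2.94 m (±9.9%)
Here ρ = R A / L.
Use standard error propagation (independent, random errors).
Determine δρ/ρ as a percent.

Each factor contributes (exponent × relative error)² to (δρ/ρ)²:
  (1·δR/R)² = (1×0.0690)² = 0.00476;  (1·δA/A)² = (1×0.0630)² = 0.00397;  (-1·δL/L)² = (-1×0.0990)² = 0.00980
δρ/ρ = √(0.0185) = 0.136

13.6%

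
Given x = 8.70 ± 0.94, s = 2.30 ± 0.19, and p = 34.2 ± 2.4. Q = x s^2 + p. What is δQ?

9.40

Let w = x·s^2 = 46.0. δw/w = √((1·δx/x)² + (2·δs/s)²) = √(0.0117 + 0.0273) = 0.197, so δw = 9.09.
Q = w + p: δQ = √(δw² + δp²) = √(82.5 + 5.76) = 9.40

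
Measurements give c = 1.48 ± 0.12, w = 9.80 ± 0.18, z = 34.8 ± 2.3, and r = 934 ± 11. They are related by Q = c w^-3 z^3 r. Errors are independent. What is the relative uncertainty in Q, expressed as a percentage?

Since Q is a product/quotient, work with relative uncertainties:
  (1·δc/c)² = (1×0.0811)² = 0.00657;  (-3·δw/w)² = (-3×0.0184)² = 0.00304;  (3·δz/z)² = (3×0.0661)² = 0.0393;  (1·δr/r)² = (1×0.0118)² = 0.000139
δQ/Q = √(0.0491) = 0.222

22.2%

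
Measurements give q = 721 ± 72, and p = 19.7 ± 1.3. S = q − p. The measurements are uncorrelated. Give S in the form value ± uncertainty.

701 ± 72.0

S is a linear combination, so absolute uncertainties add in quadrature:
  (δq)² = 5180;  (δp)² = 1.69
δS = √(5190) = 72.0
S = 701.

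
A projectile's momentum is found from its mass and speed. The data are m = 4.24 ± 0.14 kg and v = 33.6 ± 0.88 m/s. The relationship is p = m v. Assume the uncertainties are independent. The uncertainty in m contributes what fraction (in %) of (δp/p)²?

(δp/p)² = (1·δm/m)² + (1·δv/v)²
  m term: (1×0.0330)² = 0.00109
  v term: (1×0.0262)² = 0.000686
Total = 0.00178. Share from m = 0.00109/0.00178 = 0.614.

61.4%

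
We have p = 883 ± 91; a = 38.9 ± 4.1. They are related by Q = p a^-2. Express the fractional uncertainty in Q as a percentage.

Relative error in a monomial: (δQ/Q)² = Σ (nᵢ · δxᵢ/xᵢ)².
  (1·δp/p)² = (1×0.103)² = 0.0106;  (-2·δa/a)² = (-2×0.105)² = 0.0444
δQ/Q = √(0.0551) = 0.235

23.5%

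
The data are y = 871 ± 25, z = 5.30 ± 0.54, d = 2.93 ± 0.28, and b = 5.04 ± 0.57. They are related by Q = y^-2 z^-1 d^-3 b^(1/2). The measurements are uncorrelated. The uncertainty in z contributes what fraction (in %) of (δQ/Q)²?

10.5%

(δQ/Q)² = (-2·δy/y)² + (-1·δz/z)² + (-3·δd/d)² + (½·δb/b)²
  y term: (-2×0.0287)² = 0.00330
  z term: (-1×0.102)² = 0.0104
  d term: (-3×0.0956)² = 0.0822
  b term: (0.5×0.113)² = 0.00320
Total = 0.0991. Share from z = 0.0104/0.0991 = 0.105.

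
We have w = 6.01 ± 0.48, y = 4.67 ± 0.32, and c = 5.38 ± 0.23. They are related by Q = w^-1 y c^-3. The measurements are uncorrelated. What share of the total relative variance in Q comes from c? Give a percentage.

(δQ/Q)² = (-1·δw/w)² + (1·δy/y)² + (-3·δc/c)²
  w term: (-1×0.0799)² = 0.00638
  y term: (1×0.0685)² = 0.00470
  c term: (-3×0.0428)² = 0.0164
Total = 0.0275. Share from c = 0.0164/0.0275 = 0.598.

59.8%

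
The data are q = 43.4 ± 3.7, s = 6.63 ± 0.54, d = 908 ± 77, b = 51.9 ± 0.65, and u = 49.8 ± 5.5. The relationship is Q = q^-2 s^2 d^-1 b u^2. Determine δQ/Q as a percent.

33.4%

Q is a product of powers, so relative uncertainties combine in quadrature:
  (-2·δq/q)² = (-2×0.0853)² = 0.0291;  (2·δs/s)² = (2×0.0814)² = 0.0265;  (-1·δd/d)² = (-1×0.0848)² = 0.00719;  (1·δb/b)² = (1×0.0125)² = 0.000157;  (2·δu/u)² = (2×0.110)² = 0.0488
δQ/Q = √(0.112) = 0.334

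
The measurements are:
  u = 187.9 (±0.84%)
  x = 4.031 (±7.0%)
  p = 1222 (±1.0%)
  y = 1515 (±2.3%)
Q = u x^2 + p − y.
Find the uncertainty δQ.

Let w = u·x^2 = 3053. δw/w = √((1·δu/u)² + (2·δx/x)²) = √(7.06e-05 + 0.0196) = 0.140, so δw = 428.
Q = w + p − y: δQ = √(δw² + δp² + δy²) = √(1.83e+05 + 149 + 1210) = 430

430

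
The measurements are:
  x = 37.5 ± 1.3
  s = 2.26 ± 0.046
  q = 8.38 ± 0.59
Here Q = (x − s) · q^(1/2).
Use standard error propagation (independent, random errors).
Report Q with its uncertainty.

Let u = x − s = 35.2. δu = √(δx² + δs²) = √(1.69 + 0.00212) = 1.30, so δu/u = 0.0369.
Q is then a monomial in u, q:
δQ/Q = √((δu/u)² + (½·δq/q)²) = √(0.00136 + 0.00124) = 0.0510
Q = 102, so δQ = 0.0510 × 102 = 5.20.

102 ± 5.20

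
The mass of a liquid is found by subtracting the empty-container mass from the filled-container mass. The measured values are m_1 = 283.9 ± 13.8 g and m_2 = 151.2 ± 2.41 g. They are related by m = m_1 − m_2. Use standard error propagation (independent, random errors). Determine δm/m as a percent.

Each term contributes (cᵢ δxᵢ)² to (δm)²:
  (δm_1)² = 190;  (δm_2)² = 5.81
δm = √(196) = 14.0 g
m = 132.7 g, so δm/m = 14.0/132.7 = 0.106.

10.6%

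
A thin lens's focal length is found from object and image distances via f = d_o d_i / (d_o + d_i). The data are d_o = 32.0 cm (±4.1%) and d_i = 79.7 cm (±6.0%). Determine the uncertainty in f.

∂f/∂d_o = (d_i/(d_o+d_i))² = 0.509;  ∂f/∂d_i = (d_o/(d_o+d_i))² = 0.0821
δf = √((∂f/∂d_o · δd_o)² + (∂f/∂d_i · δd_i)²) = √(0.446 + 0.154) = 0.775 cm

0.775 cm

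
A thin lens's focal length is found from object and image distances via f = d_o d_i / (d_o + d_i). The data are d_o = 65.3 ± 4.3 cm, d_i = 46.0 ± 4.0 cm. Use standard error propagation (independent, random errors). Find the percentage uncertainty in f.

5.78%

∂f/∂d_o = (d_i/(d_o+d_i))² = 0.171;  ∂f/∂d_i = (d_o/(d_o+d_i))² = 0.344
δf = √((∂f/∂d_o · δd_o)² + (∂f/∂d_i · δd_i)²) = √(0.539 + 1.90) = 1.56 cm
f = 27.0 cm, so δf/f = 1.56/27.0 = 0.0578.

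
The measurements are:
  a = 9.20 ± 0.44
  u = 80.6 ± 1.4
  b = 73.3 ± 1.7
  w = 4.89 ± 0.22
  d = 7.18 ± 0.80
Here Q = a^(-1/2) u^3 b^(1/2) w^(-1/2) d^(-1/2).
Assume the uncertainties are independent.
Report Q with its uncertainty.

For a monomial Q ∝ a^(-1/2), u^3, b^(1/2), w^(-1/2), d^(-1/2), fractional errors add in quadrature:
  (−½·δa/a)² = (-0.5×0.0478)² = 0.000572;  (3·δu/u)² = (3×0.0174)² = 0.00272;  (½·δb/b)² = (0.5×0.0232)² = 0.000134;  (−½·δw/w)² = (-0.5×0.0450)² = 0.000506;  (−½·δd/d)² = (-0.5×0.111)² = 0.00310
δQ/Q = √(0.00703) = 0.0839
Q = 2.49e+05, so δQ = 0.0839 × 2.49e+05 = 20900.

(2.49 ± 0.209) × 10^5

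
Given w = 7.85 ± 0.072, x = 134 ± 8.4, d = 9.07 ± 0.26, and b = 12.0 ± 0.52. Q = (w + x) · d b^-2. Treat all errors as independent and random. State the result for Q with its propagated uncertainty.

Let u = w + x = 142. δu = √(δw² + δx²) = √(0.00518 + 70.6) = 8.40, so δu/u = 0.0592.
Q is then a monomial in u, d, b:
δQ/Q = √((δu/u)² + (1·δd/d)² + (-2·δb/b)²) = √(0.00351 + 0.000822 + 0.00751) = 0.109
Q = 8.93, so δQ = 0.109 × 8.93 = 0.972.

8.93 ± 0.972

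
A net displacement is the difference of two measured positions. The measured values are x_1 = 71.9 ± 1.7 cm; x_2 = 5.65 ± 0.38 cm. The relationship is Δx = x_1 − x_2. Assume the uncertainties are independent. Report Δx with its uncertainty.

66.2 ± 1.74 cm

Absolute uncertainties add in quadrature for a linear combination:
  (δx_1)² = 2.89;  (δx_2)² = 0.144
δΔx = √(3.03) = 1.74 cm
Δx = 66.2 cm.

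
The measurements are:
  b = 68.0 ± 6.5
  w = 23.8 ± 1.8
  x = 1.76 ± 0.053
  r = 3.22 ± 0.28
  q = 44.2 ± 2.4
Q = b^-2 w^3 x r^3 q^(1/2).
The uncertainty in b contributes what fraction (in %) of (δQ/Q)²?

23.2%

(δQ/Q)² = (-2·δb/b)² + (3·δw/w)² + (1·δx/x)² + (3·δr/r)² + (½·δq/q)²
  b term: (-2×0.0956)² = 0.0365
  w term: (3×0.0756)² = 0.0515
  x term: (1×0.0301)² = 0.000907
  r term: (3×0.0870)² = 0.0681
  q term: (0.5×0.0543)² = 0.000737
Total = 0.158. Share from b = 0.0365/0.158 = 0.232.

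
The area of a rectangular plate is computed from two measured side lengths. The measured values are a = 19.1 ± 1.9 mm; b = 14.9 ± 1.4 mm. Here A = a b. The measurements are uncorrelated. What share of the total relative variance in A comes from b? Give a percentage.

(δA/A)² = (1·δa/a)² + (1·δb/b)²
  a term: (1×0.0995)² = 0.00990
  b term: (1×0.0940)² = 0.00883
Total = 0.0187. Share from b = 0.00883/0.0187 = 0.472.

47.2%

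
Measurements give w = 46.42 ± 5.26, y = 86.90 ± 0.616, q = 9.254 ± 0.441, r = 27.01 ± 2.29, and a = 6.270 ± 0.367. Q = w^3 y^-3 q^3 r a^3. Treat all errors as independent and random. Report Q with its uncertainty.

Each factor contributes (exponent × relative error)² to (δQ/Q)²:
  (3·δw/w)² = (3×0.113)² = 0.116;  (-3·δy/y)² = (-3×0.00709)² = 0.000452;  (3·δq/q)² = (3×0.0477)² = 0.0204;  (1·δr/r)² = (1×0.0848)² = 0.00719;  (3·δa/a)² = (3×0.0585)² = 0.0308
δQ/Q = √(0.174) = 0.418
Q = 804200, so δQ = 0.418 × 804200 = 3.36e+05.

(8.042 ± 3.36) × 10^5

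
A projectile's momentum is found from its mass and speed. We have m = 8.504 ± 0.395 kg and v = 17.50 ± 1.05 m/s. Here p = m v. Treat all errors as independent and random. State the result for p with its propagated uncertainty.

Relative error in a monomial: (δp/p)² = Σ (nᵢ · δxᵢ/xᵢ)².
  (1·δm/m)² = (1×0.0464)² = 0.00216;  (1·δv/v)² = (1×0.0600)² = 0.00360
δp/p = √(0.00576) = 0.0759
p = 148.8 kg·m/s, so δp = 0.0759 × 148.8 = 11.3 kg·m/s.

148.8 ± 11.3 kg·m/s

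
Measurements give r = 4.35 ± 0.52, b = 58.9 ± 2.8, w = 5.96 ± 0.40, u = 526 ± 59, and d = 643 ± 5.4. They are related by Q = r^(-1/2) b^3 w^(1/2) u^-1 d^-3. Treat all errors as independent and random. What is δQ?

Products/powers → add relative errors in quadrature, weighted by exponent:
  (−½·δr/r)² = (-0.5×0.120)² = 0.00357;  (3·δb/b)² = (3×0.0475)² = 0.0203;  (½·δw/w)² = (0.5×0.0671)² = 0.00113;  (-1·δu/u)² = (-1×0.112)² = 0.0126;  (-3·δd/d)² = (-3×0.00840)² = 0.000635
δQ/Q = √(0.0383) = 0.196
Q = 1.71e-06, so δQ = 0.196 × 1.71e-06 = 3.35e-07.

3.35e-07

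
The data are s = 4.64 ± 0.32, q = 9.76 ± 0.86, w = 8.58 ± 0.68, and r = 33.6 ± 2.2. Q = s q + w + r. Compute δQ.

Let p = s·q = 45.3. δp/p = √((1·δs/s)² + (1·δq/q)²) = √(0.00476 + 0.00776) = 0.112, so δp = 5.07.
Q = p + w + r: δQ = √(δp² + δw² + δr²) = √(25.7 + 0.462 + 4.84) = 5.57

5.57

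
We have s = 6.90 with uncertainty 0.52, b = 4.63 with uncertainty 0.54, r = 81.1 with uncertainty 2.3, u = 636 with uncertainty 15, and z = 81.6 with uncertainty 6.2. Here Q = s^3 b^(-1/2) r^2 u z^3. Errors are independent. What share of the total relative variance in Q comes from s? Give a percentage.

46.4%

(δQ/Q)² = (3·δs/s)² + (−½·δb/b)² + (2·δr/r)² + (1·δu/u)² + (3·δz/z)²
  s term: (3×0.0754)² = 0.0511
  b term: (-0.5×0.117)² = 0.00340
  r term: (2×0.0284)² = 0.00322
  u term: (1×0.0236)² = 0.000556
  z term: (3×0.0760)² = 0.0520
Total = 0.110. Share from s = 0.0511/0.110 = 0.464.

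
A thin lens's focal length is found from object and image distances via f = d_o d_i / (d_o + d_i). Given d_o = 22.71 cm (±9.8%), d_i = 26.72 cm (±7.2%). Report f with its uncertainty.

∂f/∂d_o = (d_i/(d_o+d_i))² = 0.292;  ∂f/∂d_i = (d_o/(d_o+d_i))² = 0.211
δf = √((∂f/∂d_o · δd_o)² + (∂f/∂d_i · δd_i)²) = √(0.423 + 0.165) = 0.767 cm
f = 12.28 cm.

12.28 ± 0.767 cm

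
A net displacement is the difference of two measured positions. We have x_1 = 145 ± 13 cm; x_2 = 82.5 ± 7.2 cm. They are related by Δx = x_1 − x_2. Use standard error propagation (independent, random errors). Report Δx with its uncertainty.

62.5 ± 14.9 cm

Absolute uncertainties add in quadrature for a linear combination:
  (δx_1)² = 169;  (δx_2)² = 51.8
δΔx = √(221) = 14.9 cm
Δx = 62.5 cm.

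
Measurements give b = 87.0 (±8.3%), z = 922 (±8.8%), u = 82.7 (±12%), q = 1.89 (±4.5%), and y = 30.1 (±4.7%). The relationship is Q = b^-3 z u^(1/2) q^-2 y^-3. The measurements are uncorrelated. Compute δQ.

4.16e-08

Products/powers → add relative errors in quadrature, weighted by exponent:
  (-3·δb/b)² = (-3×0.0830)² = 0.0620;  (1·δz/z)² = (1×0.0880)² = 0.00774;  (½·δu/u)² = (0.5×0.120)² = 0.00360;  (-2·δq/q)² = (-2×0.0450)² = 0.00810;  (-3·δy/y)² = (-3×0.0470)² = 0.0199
δQ/Q = √(0.101) = 0.318
Q = 1.31e-07, so δQ = 0.318 × 1.31e-07 = 4.16e-08.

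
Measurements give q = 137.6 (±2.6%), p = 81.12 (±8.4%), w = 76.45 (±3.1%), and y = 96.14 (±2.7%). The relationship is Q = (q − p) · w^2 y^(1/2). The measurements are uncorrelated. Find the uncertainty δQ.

4.87e+05

Let u = q − p = 56.48. δu = √(δq² + δp²) = √(12.8 + 46.4) = 7.70, so δu/u = 0.136.
Q is then a monomial in u, w, y:
δQ/Q = √((δu/u)² + (2·δw/w)² + (½·δy/y)²) = √(0.0186 + 0.00384 + 0.000182) = 0.150
Q = 3.237e+06, so δQ = 0.150 × 3.237e+06 = 4.87e+05.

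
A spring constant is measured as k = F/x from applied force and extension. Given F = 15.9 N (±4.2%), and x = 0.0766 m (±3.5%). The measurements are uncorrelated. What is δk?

11.3 N/m

Relative error in a monomial: (δk/k)² = Σ (nᵢ · δxᵢ/xᵢ)².
  (1·δF/F)² = (1×0.0420)² = 0.00176;  (-1·δx/x)² = (-1×0.0350)² = 0.00123
δk/k = √(0.00299) = 0.0547
k = 208 N/m, so δk = 0.0547 × 208 = 11.3 N/m.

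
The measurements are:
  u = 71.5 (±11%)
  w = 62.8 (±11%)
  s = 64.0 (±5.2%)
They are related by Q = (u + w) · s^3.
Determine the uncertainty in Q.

Let h = u + w = 134. δh = √(δu² + δw²) = √(61.9 + 47.7) = 10.5, so δh/h = 0.0779.
Q is then a monomial in h, s:
δQ/Q = √((δh/h)² + (3·δs/s)²) = √(0.00608 + 0.0243) = 0.174
Q = 3.52e+07, so δQ = 0.174 × 3.52e+07 = 6.14e+06.

6.14e+06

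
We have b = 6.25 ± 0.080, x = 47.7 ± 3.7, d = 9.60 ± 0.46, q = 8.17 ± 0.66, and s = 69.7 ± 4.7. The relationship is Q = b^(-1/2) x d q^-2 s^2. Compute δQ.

3060

Q is a product of powers, so relative uncertainties combine in quadrature:
  (−½·δb/b)² = (-0.5×0.0128)² = 4.1e-05;  (1·δx/x)² = (1×0.0776)² = 0.00602;  (1·δd/d)² = (1×0.0479)² = 0.00230;  (-2·δq/q)² = (-2×0.0808)² = 0.0261;  (2·δs/s)² = (2×0.0674)² = 0.0182
δQ/Q = √(0.0526) = 0.229
Q = 13300, so δQ = 0.229 × 13300 = 3060.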